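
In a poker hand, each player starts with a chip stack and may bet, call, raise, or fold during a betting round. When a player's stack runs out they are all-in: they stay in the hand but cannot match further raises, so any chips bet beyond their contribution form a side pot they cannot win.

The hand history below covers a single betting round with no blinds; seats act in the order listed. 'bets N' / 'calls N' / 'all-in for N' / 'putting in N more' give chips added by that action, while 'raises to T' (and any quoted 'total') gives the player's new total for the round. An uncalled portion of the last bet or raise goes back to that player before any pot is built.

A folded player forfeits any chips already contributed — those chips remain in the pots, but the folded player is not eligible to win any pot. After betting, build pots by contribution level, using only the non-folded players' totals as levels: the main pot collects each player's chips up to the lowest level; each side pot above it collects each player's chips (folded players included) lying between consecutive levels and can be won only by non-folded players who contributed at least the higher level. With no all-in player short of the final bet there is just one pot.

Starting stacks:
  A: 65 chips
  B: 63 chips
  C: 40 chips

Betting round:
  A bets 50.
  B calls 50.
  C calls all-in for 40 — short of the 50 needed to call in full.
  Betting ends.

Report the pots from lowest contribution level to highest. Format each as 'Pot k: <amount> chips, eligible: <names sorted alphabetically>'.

Contributions: A=50, B=50, C=40
Pot levels (distinct totals of non-folded players): 40, 50
Layer 1-40: 40 each from A, B, C = 40*3 = 120 chips; eligible A, B, C
Layer 41-50: 10 each from A, B = 10*2 = 20 chips; eligible A, B

Pot 1: 120 chips, eligible: A, B, C
Pot 2: 20 chips, eligible: A, B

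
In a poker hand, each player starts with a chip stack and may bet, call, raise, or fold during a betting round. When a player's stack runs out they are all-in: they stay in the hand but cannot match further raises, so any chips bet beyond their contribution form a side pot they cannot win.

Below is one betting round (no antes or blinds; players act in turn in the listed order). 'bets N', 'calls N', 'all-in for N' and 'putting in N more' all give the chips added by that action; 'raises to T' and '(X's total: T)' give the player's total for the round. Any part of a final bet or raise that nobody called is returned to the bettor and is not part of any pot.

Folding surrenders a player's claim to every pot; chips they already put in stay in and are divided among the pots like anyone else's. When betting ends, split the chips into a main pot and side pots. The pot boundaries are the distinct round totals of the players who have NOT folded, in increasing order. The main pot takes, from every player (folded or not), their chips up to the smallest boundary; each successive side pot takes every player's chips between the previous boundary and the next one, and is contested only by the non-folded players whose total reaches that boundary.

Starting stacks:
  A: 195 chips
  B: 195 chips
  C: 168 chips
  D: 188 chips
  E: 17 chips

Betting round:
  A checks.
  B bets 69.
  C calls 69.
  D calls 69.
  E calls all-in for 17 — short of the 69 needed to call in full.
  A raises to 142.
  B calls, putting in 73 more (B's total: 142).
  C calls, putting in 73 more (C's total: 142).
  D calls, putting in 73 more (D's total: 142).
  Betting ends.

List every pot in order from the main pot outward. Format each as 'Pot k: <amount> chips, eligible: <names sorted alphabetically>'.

Contributions: A=142, B=142, C=142, D=142, E=17
Pot levels (distinct totals of non-folded players): 17, 142
Layer 1-17: 17 each from A, B, C, D, E = 17*5 = 85 chips; eligible A, B, C, D, E
Layer 18-142: 125 each from A, B, C, D = 125*4 = 500 chips; eligible A, B, C, D

Pot 1: 85 chips, eligible: A, B, C, D, E
Pot 2: 500 chips, eligible: A, B, C, D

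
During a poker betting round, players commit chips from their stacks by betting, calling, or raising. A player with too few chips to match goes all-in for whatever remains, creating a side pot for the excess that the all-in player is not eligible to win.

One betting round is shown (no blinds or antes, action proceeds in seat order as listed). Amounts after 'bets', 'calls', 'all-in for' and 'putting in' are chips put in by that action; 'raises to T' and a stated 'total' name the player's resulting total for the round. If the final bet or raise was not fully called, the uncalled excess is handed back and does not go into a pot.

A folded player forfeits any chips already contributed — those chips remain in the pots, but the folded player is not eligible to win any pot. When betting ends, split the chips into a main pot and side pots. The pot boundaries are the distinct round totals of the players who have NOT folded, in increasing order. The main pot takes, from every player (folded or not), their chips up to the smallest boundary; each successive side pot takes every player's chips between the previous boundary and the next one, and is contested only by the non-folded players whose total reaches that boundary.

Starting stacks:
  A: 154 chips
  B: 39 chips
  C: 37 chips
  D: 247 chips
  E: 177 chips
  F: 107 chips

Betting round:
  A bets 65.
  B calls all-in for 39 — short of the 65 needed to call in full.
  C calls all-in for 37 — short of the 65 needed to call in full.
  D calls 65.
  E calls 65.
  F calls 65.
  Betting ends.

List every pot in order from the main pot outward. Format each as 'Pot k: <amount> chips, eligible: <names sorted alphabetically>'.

Pot 1: 222 chips, eligible: A, B, C, D, E, F
Pot 2: 10 chips, eligible: A, B, D, E, F
Pot 3: 104 chips, eligible: A, D, E, F

Derivation:
Contributions: A=65, B=39, C=37, D=65, E=65, F=65
Pot levels (distinct totals of non-folded players): 37, 39, 65
Layer 1-37: 37 each from A, B, C, D, E, F = 37*6 = 222 chips; eligible A, B, C, D, E, F
Layer 38-39: 2 each from A, B, D, E, F = 2*5 = 10 chips; eligible A, B, D, E, F
Layer 40-65: 26 each from A, D, E, F = 26*4 = 104 chips; eligible A, D, E, F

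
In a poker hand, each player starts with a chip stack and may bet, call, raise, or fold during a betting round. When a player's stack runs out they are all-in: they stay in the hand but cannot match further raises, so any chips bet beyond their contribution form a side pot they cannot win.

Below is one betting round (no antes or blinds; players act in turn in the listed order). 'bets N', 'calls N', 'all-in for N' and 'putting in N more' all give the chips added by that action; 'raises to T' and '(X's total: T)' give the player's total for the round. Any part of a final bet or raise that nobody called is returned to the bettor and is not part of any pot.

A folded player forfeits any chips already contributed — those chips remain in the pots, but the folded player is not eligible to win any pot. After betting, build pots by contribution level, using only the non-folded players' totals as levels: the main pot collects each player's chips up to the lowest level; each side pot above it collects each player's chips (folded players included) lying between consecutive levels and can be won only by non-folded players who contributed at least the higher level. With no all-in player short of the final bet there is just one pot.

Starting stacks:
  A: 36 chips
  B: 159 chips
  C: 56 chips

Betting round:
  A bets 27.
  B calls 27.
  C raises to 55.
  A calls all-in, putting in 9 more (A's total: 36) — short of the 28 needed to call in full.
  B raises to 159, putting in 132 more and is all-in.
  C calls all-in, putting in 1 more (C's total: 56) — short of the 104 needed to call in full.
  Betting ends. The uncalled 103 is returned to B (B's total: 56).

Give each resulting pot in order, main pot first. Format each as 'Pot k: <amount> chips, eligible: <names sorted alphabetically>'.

Pot 1: 108 chips, eligible: A, B, C
Pot 2: 40 chips, eligible: B, C

Derivation:
Contributions (after 103 returned to B): A=36, B=56, C=56
Pot levels (distinct totals of non-folded players): 36, 56
Layer 1-36: 36 each from A, B, C = 36*3 = 108 chips; eligible A, B, C
Layer 37-56: 20 each from B, C = 20*2 = 40 chips; eligible B, C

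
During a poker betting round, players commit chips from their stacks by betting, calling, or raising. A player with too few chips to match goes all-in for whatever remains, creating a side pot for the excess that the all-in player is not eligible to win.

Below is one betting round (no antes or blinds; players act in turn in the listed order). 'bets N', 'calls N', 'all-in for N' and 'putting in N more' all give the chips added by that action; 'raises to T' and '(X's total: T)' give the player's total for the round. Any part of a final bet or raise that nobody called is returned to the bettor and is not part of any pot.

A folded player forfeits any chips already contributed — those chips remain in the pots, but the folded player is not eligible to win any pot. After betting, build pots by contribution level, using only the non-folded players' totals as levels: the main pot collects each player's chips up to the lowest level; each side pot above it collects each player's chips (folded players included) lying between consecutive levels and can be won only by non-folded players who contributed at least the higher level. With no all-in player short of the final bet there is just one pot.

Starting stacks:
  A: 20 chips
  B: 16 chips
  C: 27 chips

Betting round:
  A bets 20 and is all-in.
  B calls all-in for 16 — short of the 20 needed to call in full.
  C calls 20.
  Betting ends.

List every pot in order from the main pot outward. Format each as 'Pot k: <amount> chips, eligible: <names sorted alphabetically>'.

Contributions: A=20, B=16, C=20
Pot levels (distinct totals of non-folded players): 16, 20
Layer 1-16: 16 each from A, B, C = 16*3 = 48 chips; eligible A, B, C
Layer 17-20: 4 each from A, C = 4*2 = 8 chips; eligible A, C

Pot 1: 48 chips, eligible: A, B, C
Pot 2: 8 chips, eligible: A, C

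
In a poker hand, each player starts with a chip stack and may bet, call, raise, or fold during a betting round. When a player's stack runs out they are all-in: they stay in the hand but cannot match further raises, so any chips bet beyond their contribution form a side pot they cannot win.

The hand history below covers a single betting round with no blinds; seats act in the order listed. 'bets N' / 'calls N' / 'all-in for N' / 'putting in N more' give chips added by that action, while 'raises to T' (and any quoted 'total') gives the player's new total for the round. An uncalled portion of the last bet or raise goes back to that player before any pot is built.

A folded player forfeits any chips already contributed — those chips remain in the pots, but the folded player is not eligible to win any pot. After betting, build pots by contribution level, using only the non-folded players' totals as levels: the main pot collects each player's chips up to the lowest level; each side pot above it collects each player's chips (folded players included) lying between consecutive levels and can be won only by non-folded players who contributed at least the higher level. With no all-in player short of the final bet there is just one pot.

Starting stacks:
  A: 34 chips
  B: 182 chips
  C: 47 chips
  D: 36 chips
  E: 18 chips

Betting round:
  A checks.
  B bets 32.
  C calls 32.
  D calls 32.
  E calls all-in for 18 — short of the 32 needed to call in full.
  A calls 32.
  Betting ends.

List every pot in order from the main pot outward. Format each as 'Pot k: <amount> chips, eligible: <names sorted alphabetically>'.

Pot 1: 90 chips, eligible: A, B, C, D, E
Pot 2: 56 chips, eligible: A, B, C, D

Derivation:
Contributions: A=32, B=32, C=32, D=32, E=18
Pot levels (distinct totals of non-folded players): 18, 32
Layer 1-18: 18 each from A, B, C, D, E = 18*5 = 90 chips; eligible A, B, C, D, E
Layer 19-32: 14 each from A, B, C, D = 14*4 = 56 chips; eligible A, B, C, D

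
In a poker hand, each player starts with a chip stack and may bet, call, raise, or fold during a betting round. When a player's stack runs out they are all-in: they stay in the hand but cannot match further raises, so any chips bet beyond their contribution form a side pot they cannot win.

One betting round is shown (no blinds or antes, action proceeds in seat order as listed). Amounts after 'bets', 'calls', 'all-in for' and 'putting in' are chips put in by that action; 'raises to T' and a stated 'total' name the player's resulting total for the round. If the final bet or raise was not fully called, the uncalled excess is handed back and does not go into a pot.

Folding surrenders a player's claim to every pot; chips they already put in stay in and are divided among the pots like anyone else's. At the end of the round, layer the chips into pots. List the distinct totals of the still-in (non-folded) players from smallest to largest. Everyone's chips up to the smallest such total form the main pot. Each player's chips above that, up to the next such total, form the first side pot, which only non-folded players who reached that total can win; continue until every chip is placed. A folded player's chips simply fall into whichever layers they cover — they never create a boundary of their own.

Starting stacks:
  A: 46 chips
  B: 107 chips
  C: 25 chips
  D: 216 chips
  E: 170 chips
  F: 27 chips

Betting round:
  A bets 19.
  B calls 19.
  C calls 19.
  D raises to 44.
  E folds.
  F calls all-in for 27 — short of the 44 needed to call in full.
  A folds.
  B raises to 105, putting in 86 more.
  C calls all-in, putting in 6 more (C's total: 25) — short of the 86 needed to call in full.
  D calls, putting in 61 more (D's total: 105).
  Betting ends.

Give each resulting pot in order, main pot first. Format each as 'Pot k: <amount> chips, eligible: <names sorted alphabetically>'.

Pot 1: 119 chips, eligible: B, C, D, F
Pot 2: 6 chips, eligible: B, D, F
Pot 3: 156 chips, eligible: B, D

Derivation:
Contributions: A=19, B=105, C=25, D=105, F=27
Folded: A, E
Pot levels (distinct totals of non-folded players): 25, 27, 105
Layer 1-25: A 19 + B 25 + C 25 + D 25 + F 25 = 119 chips; eligible B, C, D, F
Layer 26-27: 2 each from B, D, F = 2*3 = 6 chips; eligible B, D, F
Layer 28-105: 78 each from B, D = 78*2 = 156 chips; eligible B, D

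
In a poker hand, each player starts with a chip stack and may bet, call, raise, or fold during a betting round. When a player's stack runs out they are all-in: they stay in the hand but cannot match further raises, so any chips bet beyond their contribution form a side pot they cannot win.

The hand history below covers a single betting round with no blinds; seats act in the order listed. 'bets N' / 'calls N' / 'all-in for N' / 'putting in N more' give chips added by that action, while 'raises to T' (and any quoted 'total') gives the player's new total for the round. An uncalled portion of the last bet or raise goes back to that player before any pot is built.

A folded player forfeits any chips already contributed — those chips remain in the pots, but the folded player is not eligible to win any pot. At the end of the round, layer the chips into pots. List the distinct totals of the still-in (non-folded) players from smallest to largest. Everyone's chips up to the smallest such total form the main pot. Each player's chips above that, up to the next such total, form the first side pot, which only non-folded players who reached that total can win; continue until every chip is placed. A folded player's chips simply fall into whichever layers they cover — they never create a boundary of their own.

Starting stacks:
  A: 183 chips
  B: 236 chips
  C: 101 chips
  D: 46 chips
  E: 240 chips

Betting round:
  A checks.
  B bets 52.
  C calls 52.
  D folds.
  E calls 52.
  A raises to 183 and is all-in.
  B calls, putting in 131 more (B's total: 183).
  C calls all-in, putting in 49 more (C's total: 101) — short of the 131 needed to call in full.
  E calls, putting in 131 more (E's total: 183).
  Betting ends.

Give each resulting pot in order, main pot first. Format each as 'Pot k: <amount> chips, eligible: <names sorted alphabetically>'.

Contributions: A=183, B=183, C=101, E=183
Folded: D
Pot levels (distinct totals of non-folded players): 101, 183
Layer 1-101: 101 each from A, B, C, E = 101*4 = 404 chips; eligible A, B, C, E
Layer 102-183: 82 each from A, B, E = 82*3 = 246 chips; eligible A, B, E

Pot 1: 404 chips, eligible: A, B, C, E
Pot 2: 246 chips, eligible: A, B, E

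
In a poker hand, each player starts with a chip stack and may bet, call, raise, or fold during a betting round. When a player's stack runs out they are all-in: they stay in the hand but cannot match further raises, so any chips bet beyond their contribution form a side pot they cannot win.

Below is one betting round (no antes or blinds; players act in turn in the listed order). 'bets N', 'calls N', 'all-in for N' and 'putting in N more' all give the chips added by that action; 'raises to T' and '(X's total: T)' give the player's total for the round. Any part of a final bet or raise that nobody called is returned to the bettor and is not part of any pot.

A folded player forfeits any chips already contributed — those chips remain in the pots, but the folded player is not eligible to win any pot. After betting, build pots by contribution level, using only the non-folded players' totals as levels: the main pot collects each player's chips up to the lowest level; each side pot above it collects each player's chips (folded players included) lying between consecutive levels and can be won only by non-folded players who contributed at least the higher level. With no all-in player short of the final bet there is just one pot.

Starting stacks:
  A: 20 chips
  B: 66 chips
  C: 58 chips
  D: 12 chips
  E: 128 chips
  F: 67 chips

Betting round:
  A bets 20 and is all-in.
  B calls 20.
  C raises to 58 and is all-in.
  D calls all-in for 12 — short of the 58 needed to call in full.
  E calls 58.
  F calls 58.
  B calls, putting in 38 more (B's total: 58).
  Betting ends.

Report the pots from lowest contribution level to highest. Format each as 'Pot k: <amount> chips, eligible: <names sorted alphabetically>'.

Contributions: A=20, B=58, C=58, D=12, E=58, F=58
Pot levels (distinct totals of non-folded players): 12, 20, 58
Layer 1-12: 12 each from A, B, C, D, E, F = 12*6 = 72 chips; eligible A, B, C, D, E, F
Layer 13-20: 8 each from A, B, C, E, F = 8*5 = 40 chips; eligible A, B, C, E, F
Layer 21-58: 38 each from B, C, E, F = 38*4 = 152 chips; eligible B, C, E, F

Pot 1: 72 chips, eligible: A, B, C, D, E, F
Pot 2: 40 chips, eligible: A, B, C, E, F
Pot 3: 152 chips, eligible: B, C, E, F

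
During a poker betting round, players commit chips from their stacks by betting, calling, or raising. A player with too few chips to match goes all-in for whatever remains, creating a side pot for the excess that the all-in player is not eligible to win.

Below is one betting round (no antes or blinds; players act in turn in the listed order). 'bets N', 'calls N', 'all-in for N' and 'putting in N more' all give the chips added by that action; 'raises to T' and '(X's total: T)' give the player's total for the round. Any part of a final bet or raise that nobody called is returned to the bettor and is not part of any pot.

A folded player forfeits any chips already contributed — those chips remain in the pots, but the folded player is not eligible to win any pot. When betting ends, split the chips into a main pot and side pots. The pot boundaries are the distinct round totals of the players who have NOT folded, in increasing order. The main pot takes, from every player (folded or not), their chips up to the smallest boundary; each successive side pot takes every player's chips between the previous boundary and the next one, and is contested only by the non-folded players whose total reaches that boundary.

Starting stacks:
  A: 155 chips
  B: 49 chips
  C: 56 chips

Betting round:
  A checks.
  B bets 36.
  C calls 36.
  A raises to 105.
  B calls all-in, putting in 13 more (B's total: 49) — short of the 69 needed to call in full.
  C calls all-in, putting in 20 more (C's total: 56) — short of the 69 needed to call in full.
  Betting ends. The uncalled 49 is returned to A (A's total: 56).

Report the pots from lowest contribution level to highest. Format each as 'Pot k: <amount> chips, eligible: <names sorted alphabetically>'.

Contributions (after 49 returned to A): A=56, B=49, C=56
Pot levels (distinct totals of non-folded players): 49, 56
Layer 1-49: 49 each from A, B, C = 49*3 = 147 chips; eligible A, B, C
Layer 50-56: 7 each from A, C = 7*2 = 14 chips; eligible A, C

Pot 1: 147 chips, eligible: A, B, C
Pot 2: 14 chips, eligible: A, C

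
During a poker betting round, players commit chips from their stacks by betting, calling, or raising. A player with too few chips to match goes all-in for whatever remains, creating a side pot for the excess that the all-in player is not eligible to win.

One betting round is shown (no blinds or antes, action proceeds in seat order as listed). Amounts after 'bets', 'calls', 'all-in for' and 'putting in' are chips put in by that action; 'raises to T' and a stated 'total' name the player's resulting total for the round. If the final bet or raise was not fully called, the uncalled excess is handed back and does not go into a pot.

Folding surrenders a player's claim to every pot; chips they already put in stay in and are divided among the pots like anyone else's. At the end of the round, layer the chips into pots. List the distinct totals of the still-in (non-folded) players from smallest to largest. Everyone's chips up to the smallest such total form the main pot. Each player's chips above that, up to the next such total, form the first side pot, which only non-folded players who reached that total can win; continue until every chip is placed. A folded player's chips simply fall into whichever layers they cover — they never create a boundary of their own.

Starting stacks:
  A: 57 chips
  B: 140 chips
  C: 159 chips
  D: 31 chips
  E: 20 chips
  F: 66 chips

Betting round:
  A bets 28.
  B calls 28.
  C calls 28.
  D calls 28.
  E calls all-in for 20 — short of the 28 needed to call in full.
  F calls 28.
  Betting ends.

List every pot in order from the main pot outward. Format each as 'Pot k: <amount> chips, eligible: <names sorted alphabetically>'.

Contributions: A=28, B=28, C=28, D=28, E=20, F=28
Pot levels (distinct totals of non-folded players): 20, 28
Layer 1-20: 20 each from A, B, C, D, E, F = 20*6 = 120 chips; eligible A, B, C, D, E, F
Layer 21-28: 8 each from A, B, C, D, F = 8*5 = 40 chips; eligible A, B, C, D, F

Pot 1: 120 chips, eligible: A, B, C, D, E, F
Pot 2: 40 chips, eligible: A, B, C, D, F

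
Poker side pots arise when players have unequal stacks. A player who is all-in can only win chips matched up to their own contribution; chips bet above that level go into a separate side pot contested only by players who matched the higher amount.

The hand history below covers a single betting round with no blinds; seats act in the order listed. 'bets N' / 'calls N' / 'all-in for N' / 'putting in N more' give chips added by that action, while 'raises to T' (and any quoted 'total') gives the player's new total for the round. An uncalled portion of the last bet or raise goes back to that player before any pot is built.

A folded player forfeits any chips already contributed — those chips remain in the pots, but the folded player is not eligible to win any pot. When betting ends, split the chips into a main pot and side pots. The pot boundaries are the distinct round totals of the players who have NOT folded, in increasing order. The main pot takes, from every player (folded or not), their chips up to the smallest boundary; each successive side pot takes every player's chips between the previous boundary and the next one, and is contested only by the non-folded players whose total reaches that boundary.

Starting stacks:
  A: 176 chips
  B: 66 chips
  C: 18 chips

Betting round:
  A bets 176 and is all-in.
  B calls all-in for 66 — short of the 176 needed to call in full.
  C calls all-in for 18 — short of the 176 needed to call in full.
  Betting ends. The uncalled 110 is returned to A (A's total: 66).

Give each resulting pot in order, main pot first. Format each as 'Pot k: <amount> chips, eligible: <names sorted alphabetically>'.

Pot 1: 54 chips, eligible: A, B, C
Pot 2: 96 chips, eligible: A, B

Derivation:
Contributions (after 110 returned to A): A=66, B=66, C=18
Pot levels (distinct totals of non-folded players): 18, 66
Layer 1-18: 18 each from A, B, C = 18*3 = 54 chips; eligible A, B, C
Layer 19-66: 48 each from A, B = 48*2 = 96 chips; eligible A, B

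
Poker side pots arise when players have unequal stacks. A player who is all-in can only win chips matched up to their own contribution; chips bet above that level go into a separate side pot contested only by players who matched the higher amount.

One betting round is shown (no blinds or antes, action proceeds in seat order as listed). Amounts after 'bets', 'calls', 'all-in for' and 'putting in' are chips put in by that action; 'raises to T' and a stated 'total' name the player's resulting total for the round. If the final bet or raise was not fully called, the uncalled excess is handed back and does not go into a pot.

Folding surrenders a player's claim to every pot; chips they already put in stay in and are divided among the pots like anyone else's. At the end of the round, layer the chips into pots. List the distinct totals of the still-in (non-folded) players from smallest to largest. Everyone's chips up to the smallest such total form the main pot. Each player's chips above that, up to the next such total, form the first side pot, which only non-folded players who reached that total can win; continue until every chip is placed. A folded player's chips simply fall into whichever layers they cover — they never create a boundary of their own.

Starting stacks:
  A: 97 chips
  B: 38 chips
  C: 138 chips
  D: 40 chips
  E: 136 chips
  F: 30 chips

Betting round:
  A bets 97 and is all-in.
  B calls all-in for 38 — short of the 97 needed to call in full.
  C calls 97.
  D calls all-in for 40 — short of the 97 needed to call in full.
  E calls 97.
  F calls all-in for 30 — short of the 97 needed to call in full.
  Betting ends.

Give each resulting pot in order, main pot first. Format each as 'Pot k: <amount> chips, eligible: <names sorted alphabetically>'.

Pot 1: 180 chips, eligible: A, B, C, D, E, F
Pot 2: 40 chips, eligible: A, B, C, D, E
Pot 3: 8 chips, eligible: A, C, D, E
Pot 4: 171 chips, eligible: A, C, E

Derivation:
Contributions: A=97, B=38, C=97, D=40, E=97, F=30
Pot levels (distinct totals of non-folded players): 30, 38, 40, 97
Layer 1-30: 30 each from A, B, C, D, E, F = 30*6 = 180 chips; eligible A, B, C, D, E, F
Layer 31-38: 8 each from A, B, C, D, E = 8*5 = 40 chips; eligible A, B, C, D, E
Layer 39-40: 2 each from A, C, D, E = 2*4 = 8 chips; eligible A, C, D, E
Layer 41-97: 57 each from A, C, E = 57*3 = 171 chips; eligible A, C, E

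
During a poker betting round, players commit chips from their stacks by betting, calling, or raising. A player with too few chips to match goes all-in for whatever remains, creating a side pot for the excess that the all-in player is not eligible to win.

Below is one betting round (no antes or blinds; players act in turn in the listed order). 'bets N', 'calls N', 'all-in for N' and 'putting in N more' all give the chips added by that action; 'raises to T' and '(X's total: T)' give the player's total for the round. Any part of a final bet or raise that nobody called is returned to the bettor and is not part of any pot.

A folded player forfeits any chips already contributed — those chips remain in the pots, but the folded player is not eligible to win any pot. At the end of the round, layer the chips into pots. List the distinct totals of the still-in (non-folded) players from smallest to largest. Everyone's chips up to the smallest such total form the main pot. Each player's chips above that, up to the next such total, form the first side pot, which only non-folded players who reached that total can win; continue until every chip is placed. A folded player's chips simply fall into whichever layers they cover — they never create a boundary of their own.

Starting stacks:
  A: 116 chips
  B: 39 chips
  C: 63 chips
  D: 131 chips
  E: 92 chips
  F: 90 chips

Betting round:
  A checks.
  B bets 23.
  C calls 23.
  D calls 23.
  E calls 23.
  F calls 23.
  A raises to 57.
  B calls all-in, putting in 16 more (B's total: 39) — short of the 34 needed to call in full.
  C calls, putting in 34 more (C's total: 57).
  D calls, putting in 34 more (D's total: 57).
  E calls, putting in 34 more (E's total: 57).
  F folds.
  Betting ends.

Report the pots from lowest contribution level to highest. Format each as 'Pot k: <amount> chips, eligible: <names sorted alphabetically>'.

Pot 1: 218 chips, eligible: A, B, C, D, E
Pot 2: 72 chips, eligible: A, C, D, E

Derivation:
Contributions: A=57, B=39, C=57, D=57, E=57, F=23
Folded: F
Pot levels (distinct totals of non-folded players): 39, 57
Layer 1-39: A 39 + B 39 + C 39 + D 39 + E 39 + F 23 = 218 chips; eligible A, B, C, D, E
Layer 40-57: 18 each from A, C, D, E = 18*4 = 72 chips; eligible A, C, D, E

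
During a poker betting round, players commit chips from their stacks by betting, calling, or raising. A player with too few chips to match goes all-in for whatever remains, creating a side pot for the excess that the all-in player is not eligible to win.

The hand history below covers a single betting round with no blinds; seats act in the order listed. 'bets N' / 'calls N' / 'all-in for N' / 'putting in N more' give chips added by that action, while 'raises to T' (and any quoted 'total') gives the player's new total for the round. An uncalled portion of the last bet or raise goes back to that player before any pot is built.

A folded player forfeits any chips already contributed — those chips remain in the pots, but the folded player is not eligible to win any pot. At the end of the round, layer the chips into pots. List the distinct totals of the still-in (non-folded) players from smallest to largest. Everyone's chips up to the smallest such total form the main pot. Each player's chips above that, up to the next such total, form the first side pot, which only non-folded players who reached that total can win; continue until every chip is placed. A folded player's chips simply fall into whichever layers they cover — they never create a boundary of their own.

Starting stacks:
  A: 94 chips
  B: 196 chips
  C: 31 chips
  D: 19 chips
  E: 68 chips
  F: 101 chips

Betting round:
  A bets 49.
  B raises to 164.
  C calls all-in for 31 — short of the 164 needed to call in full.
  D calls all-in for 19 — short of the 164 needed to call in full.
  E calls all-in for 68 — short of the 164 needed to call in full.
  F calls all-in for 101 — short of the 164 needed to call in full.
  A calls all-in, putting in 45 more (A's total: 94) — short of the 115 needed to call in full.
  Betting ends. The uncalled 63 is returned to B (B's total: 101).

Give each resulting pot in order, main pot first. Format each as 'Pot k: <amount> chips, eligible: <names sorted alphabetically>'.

Contributions (after 63 returned to B): A=94, B=101, C=31, D=19, E=68, F=101
Pot levels (distinct totals of non-folded players): 19, 31, 68, 94, 101
Layer 1-19: 19 each from A, B, C, D, E, F = 19*6 = 114 chips; eligible A, B, C, D, E, F
Layer 20-31: 12 each from A, B, C, E, F = 12*5 = 60 chips; eligible A, B, C, E, F
Layer 32-68: 37 each from A, B, E, F = 37*4 = 148 chips; eligible A, B, E, F
Layer 69-94: 26 each from A, B, F = 26*3 = 78 chips; eligible A, B, F
Layer 95-101: 7 each from B, F = 7*2 = 14 chips; eligible B, F

Pot 1: 114 chips, eligible: A, B, C, D, E, F
Pot 2: 60 chips, eligible: A, B, C, E, F
Pot 3: 148 chips, eligible: A, B, E, F
Pot 4: 78 chips, eligible: A, B, F
Pot 5: 14 chips, eligible: B, F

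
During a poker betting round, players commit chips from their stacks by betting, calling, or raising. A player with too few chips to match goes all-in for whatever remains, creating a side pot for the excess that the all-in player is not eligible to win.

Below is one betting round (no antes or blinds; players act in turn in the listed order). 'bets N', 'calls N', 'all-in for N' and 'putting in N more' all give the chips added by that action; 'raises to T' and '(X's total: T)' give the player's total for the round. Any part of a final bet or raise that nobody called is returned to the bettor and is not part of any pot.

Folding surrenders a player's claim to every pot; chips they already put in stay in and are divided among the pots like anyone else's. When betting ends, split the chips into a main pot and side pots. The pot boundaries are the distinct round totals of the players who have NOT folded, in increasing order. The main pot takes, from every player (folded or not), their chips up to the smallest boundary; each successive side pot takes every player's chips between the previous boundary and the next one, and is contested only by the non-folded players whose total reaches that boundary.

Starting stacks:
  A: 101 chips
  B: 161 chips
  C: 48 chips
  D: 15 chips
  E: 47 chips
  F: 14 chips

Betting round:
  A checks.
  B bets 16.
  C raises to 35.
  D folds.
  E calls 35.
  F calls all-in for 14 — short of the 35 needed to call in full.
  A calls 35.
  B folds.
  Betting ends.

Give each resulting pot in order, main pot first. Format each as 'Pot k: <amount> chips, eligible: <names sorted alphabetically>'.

Contributions: A=35, B=16, C=35, E=35, F=14
Folded: B, D
Pot levels (distinct totals of non-folded players): 14, 35
Layer 1-14: 14 each from A, B, C, E, F = 14*5 = 70 chips; eligible A, C, E, F
Layer 15-35: A 21 + B 2 + C 21 + E 21 = 65 chips; eligible A, C, E

Pot 1: 70 chips, eligible: A, C, E, F
Pot 2: 65 chips, eligible: A, C, E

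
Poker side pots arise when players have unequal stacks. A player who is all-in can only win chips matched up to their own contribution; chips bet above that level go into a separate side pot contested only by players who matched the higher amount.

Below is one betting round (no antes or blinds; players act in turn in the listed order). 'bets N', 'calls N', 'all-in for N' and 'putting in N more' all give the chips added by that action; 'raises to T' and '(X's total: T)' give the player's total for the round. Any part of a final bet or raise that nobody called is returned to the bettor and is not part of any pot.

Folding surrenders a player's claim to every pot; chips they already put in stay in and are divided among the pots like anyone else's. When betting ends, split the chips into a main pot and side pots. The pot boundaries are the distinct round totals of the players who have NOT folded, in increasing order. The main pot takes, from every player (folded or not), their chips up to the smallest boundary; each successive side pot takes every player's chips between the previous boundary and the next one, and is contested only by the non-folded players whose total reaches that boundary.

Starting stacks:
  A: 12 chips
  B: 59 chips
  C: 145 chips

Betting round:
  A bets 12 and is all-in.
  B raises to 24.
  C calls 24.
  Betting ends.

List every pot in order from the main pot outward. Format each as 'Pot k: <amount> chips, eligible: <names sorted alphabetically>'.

Contributions: A=12, B=24, C=24
Pot levels (distinct totals of non-folded players): 12, 24
Layer 1-12: 12 each from A, B, C = 12*3 = 36 chips; eligible A, B, C
Layer 13-24: 12 each from B, C = 12*2 = 24 chips; eligible B, C

Pot 1: 36 chips, eligible: A, B, C
Pot 2: 24 chips, eligible: B, C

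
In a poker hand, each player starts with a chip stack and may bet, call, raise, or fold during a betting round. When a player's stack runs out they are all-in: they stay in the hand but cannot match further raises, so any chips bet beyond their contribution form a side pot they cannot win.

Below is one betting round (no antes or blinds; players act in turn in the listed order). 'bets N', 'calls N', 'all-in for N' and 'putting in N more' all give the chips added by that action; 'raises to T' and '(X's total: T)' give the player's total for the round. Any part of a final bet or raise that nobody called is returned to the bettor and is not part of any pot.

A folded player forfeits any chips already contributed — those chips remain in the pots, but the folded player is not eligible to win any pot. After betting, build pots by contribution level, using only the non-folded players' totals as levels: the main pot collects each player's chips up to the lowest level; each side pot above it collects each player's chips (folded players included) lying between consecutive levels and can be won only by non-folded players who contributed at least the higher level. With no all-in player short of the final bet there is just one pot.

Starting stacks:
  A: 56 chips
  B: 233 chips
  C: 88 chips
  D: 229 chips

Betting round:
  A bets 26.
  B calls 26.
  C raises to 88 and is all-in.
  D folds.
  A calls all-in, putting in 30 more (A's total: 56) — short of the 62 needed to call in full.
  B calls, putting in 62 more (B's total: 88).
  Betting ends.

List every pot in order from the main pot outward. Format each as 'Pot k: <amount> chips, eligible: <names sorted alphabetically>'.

Pot 1: 168 chips, eligible: A, B, C
Pot 2: 64 chips, eligible: B, C

Derivation:
Contributions: A=56, B=88, C=88
Folded: D
Pot levels (distinct totals of non-folded players): 56, 88
Layer 1-56: 56 each from A, B, C = 56*3 = 168 chips; eligible A, B, C
Layer 57-88: 32 each from B, C = 32*2 = 64 chips; eligible B, C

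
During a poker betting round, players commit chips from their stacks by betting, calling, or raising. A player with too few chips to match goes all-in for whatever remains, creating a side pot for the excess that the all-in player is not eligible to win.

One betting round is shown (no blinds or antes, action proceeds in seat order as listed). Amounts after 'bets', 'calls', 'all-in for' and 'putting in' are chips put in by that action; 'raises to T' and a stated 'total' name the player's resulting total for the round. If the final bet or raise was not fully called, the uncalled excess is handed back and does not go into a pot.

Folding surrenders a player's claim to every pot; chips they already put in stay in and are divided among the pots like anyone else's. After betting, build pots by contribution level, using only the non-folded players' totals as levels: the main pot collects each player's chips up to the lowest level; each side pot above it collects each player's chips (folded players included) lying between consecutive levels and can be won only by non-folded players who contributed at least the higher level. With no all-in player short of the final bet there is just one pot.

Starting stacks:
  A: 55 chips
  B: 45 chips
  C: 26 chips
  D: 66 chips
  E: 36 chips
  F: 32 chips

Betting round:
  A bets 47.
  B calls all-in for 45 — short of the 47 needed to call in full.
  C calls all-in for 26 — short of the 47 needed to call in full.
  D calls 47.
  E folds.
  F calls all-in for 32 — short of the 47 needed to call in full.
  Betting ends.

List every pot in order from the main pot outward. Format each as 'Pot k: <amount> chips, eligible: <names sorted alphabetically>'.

Contributions: A=47, B=45, C=26, D=47, F=32
Folded: E
Pot levels (distinct totals of non-folded players): 26, 32, 45, 47
Layer 1-26: 26 each from A, B, C, D, F = 26*5 = 130 chips; eligible A, B, C, D, F
Layer 27-32: 6 each from A, B, D, F = 6*4 = 24 chips; eligible A, B, D, F
Layer 33-45: 13 each from A, B, D = 13*3 = 39 chips; eligible A, B, D
Layer 46-47: 2 each from A, D = 2*2 = 4 chips; eligible A, D

Pot 1: 130 chips, eligible: A, B, C, D, F
Pot 2: 24 chips, eligible: A, B, D, F
Pot 3: 39 chips, eligible: A, B, D
Pot 4: 4 chips, eligible: A, D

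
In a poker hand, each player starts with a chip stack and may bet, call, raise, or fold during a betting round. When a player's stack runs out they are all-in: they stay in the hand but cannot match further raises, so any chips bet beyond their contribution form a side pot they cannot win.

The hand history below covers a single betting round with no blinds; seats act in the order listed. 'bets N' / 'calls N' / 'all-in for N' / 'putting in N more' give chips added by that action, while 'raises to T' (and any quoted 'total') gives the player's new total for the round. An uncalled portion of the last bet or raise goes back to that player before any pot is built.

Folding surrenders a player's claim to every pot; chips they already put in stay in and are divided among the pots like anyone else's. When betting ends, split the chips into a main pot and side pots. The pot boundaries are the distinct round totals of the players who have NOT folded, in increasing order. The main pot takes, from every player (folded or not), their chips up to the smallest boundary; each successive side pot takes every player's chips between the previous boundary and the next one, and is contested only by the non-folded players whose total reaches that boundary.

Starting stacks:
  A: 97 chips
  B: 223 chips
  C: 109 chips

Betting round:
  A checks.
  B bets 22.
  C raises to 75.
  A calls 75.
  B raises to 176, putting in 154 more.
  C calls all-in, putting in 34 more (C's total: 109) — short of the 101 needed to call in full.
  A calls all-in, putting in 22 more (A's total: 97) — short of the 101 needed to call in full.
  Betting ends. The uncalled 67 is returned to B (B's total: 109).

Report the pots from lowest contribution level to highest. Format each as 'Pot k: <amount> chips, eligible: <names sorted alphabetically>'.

Pot 1: 291 chips, eligible: A, B, C
Pot 2: 24 chips, eligible: B, C

Derivation:
Contributions (after 67 returned to B): A=97, B=109, C=109
Pot levels (distinct totals of non-folded players): 97, 109
Layer 1-97: 97 each from A, B, C = 97*3 = 291 chips; eligible A, B, C
Layer 98-109: 12 each from B, C = 12*2 = 24 chips; eligible B, C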